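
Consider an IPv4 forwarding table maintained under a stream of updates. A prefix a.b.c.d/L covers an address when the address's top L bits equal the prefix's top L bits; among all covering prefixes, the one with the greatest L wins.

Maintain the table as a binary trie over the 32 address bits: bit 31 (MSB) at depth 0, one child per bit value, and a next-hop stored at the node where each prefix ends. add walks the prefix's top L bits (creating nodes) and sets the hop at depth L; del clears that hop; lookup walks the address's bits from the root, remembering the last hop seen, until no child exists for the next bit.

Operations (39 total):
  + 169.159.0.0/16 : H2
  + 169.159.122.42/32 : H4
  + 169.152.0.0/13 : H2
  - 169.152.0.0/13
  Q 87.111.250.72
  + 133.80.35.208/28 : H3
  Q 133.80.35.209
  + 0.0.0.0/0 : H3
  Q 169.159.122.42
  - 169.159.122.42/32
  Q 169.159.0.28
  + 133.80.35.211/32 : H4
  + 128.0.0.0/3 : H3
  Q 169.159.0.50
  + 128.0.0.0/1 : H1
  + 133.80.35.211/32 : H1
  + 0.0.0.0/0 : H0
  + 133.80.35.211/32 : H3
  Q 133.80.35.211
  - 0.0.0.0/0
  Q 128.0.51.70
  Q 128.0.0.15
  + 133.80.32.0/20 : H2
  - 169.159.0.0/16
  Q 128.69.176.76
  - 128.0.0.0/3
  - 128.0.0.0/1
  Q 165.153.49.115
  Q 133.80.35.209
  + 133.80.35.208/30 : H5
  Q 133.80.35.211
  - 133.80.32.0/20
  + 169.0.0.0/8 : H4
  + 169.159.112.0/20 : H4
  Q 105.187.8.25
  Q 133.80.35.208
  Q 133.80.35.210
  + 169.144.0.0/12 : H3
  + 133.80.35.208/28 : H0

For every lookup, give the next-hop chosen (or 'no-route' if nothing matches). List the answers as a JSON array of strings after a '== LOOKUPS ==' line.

Trace:
  + 169.159.0.0/16 (H2) depth=16
  + 169.159.122.42/32 (H4) depth=32
  + 169.152.0.0/13 (H2) depth=13
  - 169.152.0.0/13 clear@13
  Q 87.111.250.72: descend ε ; hops seen [∅] ; pick no-route
  + 133.80.35.208/28 (H3) depth=28
  Q 133.80.35.209: descend 1000010101010000001000111101 ; hops seen [H3] ; pick H3
  + 0.0.0.0/0 (H3) depth=0
  Q 169.159.122.42: descend 10101001100111110111101000101010 ; hops seen [H3,H2,H4] ; pick H4
  - 169.159.122.42/32 clear@32
  Q 169.159.0.28: descend 10101001100111110 ; hops seen [H3,H2] ; pick H2
  + 133.80.35.211/32 (H4) depth=32
  + 128.0.0.0/3 (H3) depth=3
  Q 169.159.0.50: descend 10101001100111110 ; hops seen [H3,H2] ; pick H2
  + 128.0.0.0/1 (H1) depth=1
  + 133.80.35.211/32 (H1) depth=32
  + 0.0.0.0/0 (H0) depth=0
  + 133.80.35.211/32 (H3) depth=32
  Q 133.80.35.211: descend 10000101010100000010001111010011 ; hops seen [H0,H1,H3,H3,H3] ; pick H3
  - 0.0.0.0/0 clear@0
  Q 128.0.51.70: descend 10000 ; hops seen [H1,H3] ; pick H3
  Q 128.0.0.15: descend 10000 ; hops seen [H1,H3] ; pick H3
  + 133.80.32.0/20 (H2) depth=20
  - 169.159.0.0/16 clear@16
  Q 128.69.176.76: descend 10000 ; hops seen [H1,H3] ; pick H3
  - 128.0.0.0/3 clear@3
  - 128.0.0.0/1 clear@1
  Q 165.153.49.115: descend 1010 ; hops seen [∅] ; pick no-route
  Q 133.80.35.209: descend 100001010101000000100011110100 ; hops seen [H2,H3] ; pick H3
  + 133.80.35.208/30 (H5) depth=30
  Q 133.80.35.211: descend 10000101010100000010001111010011 ; hops seen [H2,H3,H5,H3] ; pick H3
  - 133.80.32.0/20 clear@20
  + 169.0.0.0/8 (H4) depth=8
  + 169.159.112.0/20 (H4) depth=20
  Q 105.187.8.25: descend ε ; hops seen [∅] ; pick no-route
  Q 133.80.35.208: descend 100001010101000000100011110100 ; hops seen [H3,H5] ; pick H5
  Q 133.80.35.210: descend 1000010101010000001000111101001 ; hops seen [H3,H5] ; pick H5
  + 169.144.0.0/12 (H3) depth=12
  + 133.80.35.208/28 (H0) depth=28

== LOOKUPS ==
["no-route","H3","H4","H2","H2","H3","H3","H3","H3","no-route","H3","H3","no-route","H5","H5"]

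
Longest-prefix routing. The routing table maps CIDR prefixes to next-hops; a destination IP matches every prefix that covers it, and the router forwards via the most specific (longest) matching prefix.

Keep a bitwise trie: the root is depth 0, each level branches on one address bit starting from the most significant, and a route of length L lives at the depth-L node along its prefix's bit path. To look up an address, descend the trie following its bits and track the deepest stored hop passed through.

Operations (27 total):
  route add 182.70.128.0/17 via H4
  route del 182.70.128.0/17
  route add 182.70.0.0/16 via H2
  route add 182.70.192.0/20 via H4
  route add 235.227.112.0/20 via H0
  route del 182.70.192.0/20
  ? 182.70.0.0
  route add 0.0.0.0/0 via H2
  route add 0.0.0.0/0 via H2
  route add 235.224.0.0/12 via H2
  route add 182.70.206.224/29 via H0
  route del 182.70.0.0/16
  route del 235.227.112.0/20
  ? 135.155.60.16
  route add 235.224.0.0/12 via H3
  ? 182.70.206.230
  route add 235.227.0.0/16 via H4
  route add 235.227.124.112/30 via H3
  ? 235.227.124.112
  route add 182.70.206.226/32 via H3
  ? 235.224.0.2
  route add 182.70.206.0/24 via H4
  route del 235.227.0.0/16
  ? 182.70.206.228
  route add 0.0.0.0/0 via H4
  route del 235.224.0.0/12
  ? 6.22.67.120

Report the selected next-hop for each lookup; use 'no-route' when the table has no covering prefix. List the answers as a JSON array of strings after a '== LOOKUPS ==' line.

Process each operation:
  + 182.70.128.0/17 (H4) depth=17
  - 182.70.128.0/17 clear@17
  + 182.70.0.0/16 (H2) depth=16
  + 182.70.192.0/20 (H4) depth=20
  + 235.227.112.0/20 (H0) depth=20
  - 182.70.192.0/20 clear@20
  lookup 182.70.0.0: bits 1011011001000110 walk d0:-→d1:-→d2:-→d3:-→d4:-→d5:-→d6:-→d7:-→d8:-→d9:-→d10:-→d11:-→d12:-→d13:-→d14:-→d15:-→d16:H2 -> H2
  + 0.0.0.0/0 (H2) depth=0
  + 0.0.0.0/0 (H2) depth=0
  + 235.224.0.0/12 (H2) depth=12
  + 182.70.206.224/29 (H0) depth=29
  - 182.70.0.0/16 clear@16
  - 235.227.112.0/20 clear@20
  lookup 135.155.60.16: bits 10 walk d0:H2→d1:-→d2:- -> H2
  + 235.224.0.0/12 (H3) depth=12
  lookup 182.70.206.230: bits 10110110010001101100111011100 walk d0:H2→d1:-→d2:-→d3:-→d4:-→d5:-→d6:-→d7:-→d8:-→d9:-→d10:-→d11:-→d12:-→d13:-→d14:-→d15:-→d16:-→d17:-→d18:-→d19:-→d20:-→d21:-→d22:-→d23:-→d24:-→d25:-→d26:-→d27:-→d28:-→d29:H0 -> H0
  + 235.227.0.0/16 (H4) depth=16
  + 235.227.124.112/30 (H3) depth=30
  lookup 235.227.124.112: bits 111010111110001101111100011100 walk d0:H2→d1:-→d2:-→d3:-→d4:-→d5:-→d6:-→d7:-→d8:-→d9:-→d10:-→d11:-→d12:H3→d13:-→d14:-→d15:-→d16:H4→d17:-→d18:-→d19:-→d20:-→d21:-→d22:-→d23:-→d24:-→d25:-→d26:-→d27:-→d28:-→d29:-→d30:H3 -> H3
  + 182.70.206.226/32 (H3) depth=32
  lookup 235.224.0.2: bits 11101011111000 walk d0:H2→d1:-→d2:-→d3:-→d4:-→d5:-→d6:-→d7:-→d8:-→d9:-→d10:-→d11:-→d12:H3→d13:-→d14:- -> H3
  + 182.70.206.0/24 (H4) depth=24
  - 235.227.0.0/16 clear@16
  lookup 182.70.206.228: bits 10110110010001101100111011100 walk d0:H2→d1:-→d2:-→d3:-→d4:-→d5:-→d6:-→d7:-→d8:-→d9:-→d10:-→d11:-→d12:-→d13:-→d14:-→d15:-→d16:-→d17:-→d18:-→d19:-→d20:-→d21:-→d22:-→d23:-→d24:H4→d25:-→d26:-→d27:-→d28:-→d29:H0 -> H0
  + 0.0.0.0/0 (H4) depth=0
  - 235.224.0.0/12 clear@12
  lookup 6.22.67.120: bits ε walk d0:H4 -> H4

== LOOKUPS ==
["H2","H2","H0","H3","H3","H0","H4"]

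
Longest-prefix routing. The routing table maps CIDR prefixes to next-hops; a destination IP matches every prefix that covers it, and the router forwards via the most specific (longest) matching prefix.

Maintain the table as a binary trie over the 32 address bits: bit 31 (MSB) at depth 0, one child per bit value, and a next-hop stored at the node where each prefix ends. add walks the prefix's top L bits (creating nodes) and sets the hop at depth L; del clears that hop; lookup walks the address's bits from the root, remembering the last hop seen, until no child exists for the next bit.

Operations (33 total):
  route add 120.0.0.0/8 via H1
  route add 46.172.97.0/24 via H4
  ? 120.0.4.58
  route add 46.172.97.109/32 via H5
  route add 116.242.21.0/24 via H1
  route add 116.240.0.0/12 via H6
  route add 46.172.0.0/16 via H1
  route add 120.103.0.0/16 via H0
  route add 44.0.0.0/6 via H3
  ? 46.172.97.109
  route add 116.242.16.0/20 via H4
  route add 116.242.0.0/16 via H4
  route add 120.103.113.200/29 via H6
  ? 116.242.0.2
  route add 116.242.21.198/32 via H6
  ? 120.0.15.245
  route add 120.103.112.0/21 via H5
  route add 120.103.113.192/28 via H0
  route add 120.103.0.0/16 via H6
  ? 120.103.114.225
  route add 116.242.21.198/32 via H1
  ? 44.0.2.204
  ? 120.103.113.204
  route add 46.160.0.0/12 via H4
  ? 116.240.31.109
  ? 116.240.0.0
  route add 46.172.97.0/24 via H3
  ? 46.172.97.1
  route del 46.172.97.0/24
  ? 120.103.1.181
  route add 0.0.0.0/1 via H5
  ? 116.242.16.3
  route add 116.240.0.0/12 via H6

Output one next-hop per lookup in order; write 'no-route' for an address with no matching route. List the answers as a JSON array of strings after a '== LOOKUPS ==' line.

Trace:
  add 120.0.0.0/8 -> H1 at depth 8
  add 46.172.97.0/24 -> H4 at depth 24
  ? 120.0.4.58  path d0:-→d1:-→d2:-→d3:-→d4:-→d5:-→d6:-→d7:-→d8:H1  best=H1
  add 46.172.97.109/32 -> H5 at depth 32
  add 116.242.21.0/24 -> H1 at depth 24
  add 116.240.0.0/12 -> H6 at depth 12
  add 46.172.0.0/16 -> H1 at depth 16
  add 120.103.0.0/16 -> H0 at depth 16
  add 44.0.0.0/6 -> H3 at depth 6
  ? 46.172.97.109  path d0:-→d1:-→d2:-→d3:-→d4:-→d5:-→d6:H3→d7:-→d8:-→d9:-→d10:-→d11:-→d12:-→d13:-→d14:-→d15:-→d16:H1→d17:-→d18:-→d19:-→d20:-→d21:-→d22:-→d23:-→d24:H4→d25:-→d26:-→d27:-→d28:-→d29:-→d30:-→d31:-→d32:H5  best=H5
  add 116.242.16.0/20 -> H4 at depth 20
  add 116.242.0.0/16 -> H4 at depth 16
  add 120.103.113.200/29 -> H6 at depth 29
  ? 116.242.0.2  path d0:-→d1:-→d2:-→d3:-→d4:-→d5:-→d6:-→d7:-→d8:-→d9:-→d10:-→d11:-→d12:H6→d13:-→d14:-→d15:-→d16:H4→d17:-→d18:-→d19:-  best=H4
  add 116.242.21.198/32 -> H6 at depth 32
  ? 120.0.15.245  path d0:-→d1:-→d2:-→d3:-→d4:-→d5:-→d6:-→d7:-→d8:H1→d9:-  best=H1
  add 120.103.112.0/21 -> H5 at depth 21
  add 120.103.113.192/28 -> H0 at depth 28
  add 120.103.0.0/16 -> H6 at depth 16
  ? 120.103.114.225  path d0:-→d1:-→d2:-→d3:-→d4:-→d5:-→d6:-→d7:-→d8:H1→d9:-→d10:-→d11:-→d12:-→d13:-→d14:-→d15:-→d16:H6→d17:-→d18:-→d19:-→d20:-→d21:H5→d22:-  best=H5
  add 116.242.21.198/32 -> H1 at depth 32
  ? 44.0.2.204  path d0:-→d1:-→d2:-→d3:-→d4:-→d5:-→d6:H3  best=H3
  ? 120.103.113.204  path d0:-→d1:-→d2:-→d3:-→d4:-→d5:-→d6:-→d7:-→d8:H1→d9:-→d10:-→d11:-→d12:-→d13:-→d14:-→d15:-→d16:H6→d17:-→d18:-→d19:-→d20:-→d21:H5→d22:-→d23:-→d24:-→d25:-→d26:-→d27:-→d28:H0→d29:H6  best=H6
  add 46.160.0.0/12 -> H4 at depth 12
  ? 116.240.31.109  path d0:-→d1:-→d2:-→d3:-→d4:-→d5:-→d6:-→d7:-→d8:-→d9:-→d10:-→d11:-→d12:H6→d13:-→d14:-  best=H6
  ? 116.240.0.0  path d0:-→d1:-→d2:-→d3:-→d4:-→d5:-→d6:-→d7:-→d8:-→d9:-→d10:-→d11:-→d12:H6→d13:-→d14:-  best=H6
  add 46.172.97.0/24 -> H3 at depth 24
  ? 46.172.97.1  path d0:-→d1:-→d2:-→d3:-→d4:-→d5:-→d6:H3→d7:-→d8:-→d9:-→d10:-→d11:-→d12:H4→d13:-→d14:-→d15:-→d16:H1→d17:-→d18:-→d19:-→d20:-→d21:-→d22:-→d23:-→d24:H3→d25:-  best=H3
  del 46.172.97.0/24 (clear depth 24)
  ? 120.103.1.181  path d0:-→d1:-→d2:-→d3:-→d4:-→d5:-→d6:-→d7:-→d8:H1→d9:-→d10:-→d11:-→d12:-→d13:-→d14:-→d15:-→d16:H6→d17:-  best=H6
  add 0.0.0.0/1 -> H5 at depth 1
  ? 116.242.16.3  path d0:-→d1:H5→d2:-→d3:-→d4:-→d5:-→d6:-→d7:-→d8:-→d9:-→d10:-→d11:-→d12:H6→d13:-→d14:-→d15:-→d16:H4→d17:-→d18:-→d19:-→d20:H4→d21:-  best=H4
  add 116.240.0.0/12 -> H6 at depth 12

== LOOKUPS ==
["H1","H5","H4","H1","H5","H3","H6","H6","H6","H3","H6","H4"]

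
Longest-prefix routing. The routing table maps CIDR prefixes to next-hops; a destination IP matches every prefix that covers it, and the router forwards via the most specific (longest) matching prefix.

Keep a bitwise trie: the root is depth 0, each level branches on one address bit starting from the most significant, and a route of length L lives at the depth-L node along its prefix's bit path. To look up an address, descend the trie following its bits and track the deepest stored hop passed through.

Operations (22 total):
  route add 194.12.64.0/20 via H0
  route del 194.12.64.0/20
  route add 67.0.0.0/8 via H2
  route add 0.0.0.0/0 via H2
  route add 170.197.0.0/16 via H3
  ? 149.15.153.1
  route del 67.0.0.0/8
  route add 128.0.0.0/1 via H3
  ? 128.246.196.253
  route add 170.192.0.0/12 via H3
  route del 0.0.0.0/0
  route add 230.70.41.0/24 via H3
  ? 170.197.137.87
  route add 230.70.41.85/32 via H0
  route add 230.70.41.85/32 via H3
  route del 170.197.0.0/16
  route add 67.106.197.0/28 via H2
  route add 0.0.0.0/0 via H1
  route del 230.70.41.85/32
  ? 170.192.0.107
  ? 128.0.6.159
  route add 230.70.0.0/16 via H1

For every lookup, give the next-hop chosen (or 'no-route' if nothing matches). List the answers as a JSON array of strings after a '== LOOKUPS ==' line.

Trace:
  add 194.12.64.0/20 -> H0 at depth 20
  del 194.12.64.0/20 (clear depth 20)
  add 67.0.0.0/8 -> H2 at depth 8
  add 0.0.0.0/0 -> H2 at depth 0
  add 170.197.0.0/16 -> H3 at depth 16
  lookup 149.15.153.1: bits 10 walk d0:H2→d1:-→d2:- -> H2
  del 67.0.0.0/8 (clear depth 8)
  add 128.0.0.0/1 -> H3 at depth 1
  lookup 128.246.196.253: bits 10 walk d0:H2→d1:H3→d2:- -> H3
  add 170.192.0.0/12 -> H3 at depth 12
  del 0.0.0.0/0 (clear depth 0)
  add 230.70.41.0/24 -> H3 at depth 24
  lookup 170.197.137.87: bits 1010101011000101 walk d0:-→d1:H3→d2:-→d3:-→d4:-→d5:-→d6:-→d7:-→d8:-→d9:-→d10:-→d11:-→d12:H3→d13:-→d14:-→d15:-→d16:H3 -> H3
  add 230.70.41.85/32 -> H0 at depth 32
  add 230.70.41.85/32 -> H3 at depth 32
  del 170.197.0.0/16 (clear depth 16)
  add 67.106.197.0/28 -> H2 at depth 28
  add 0.0.0.0/0 -> H1 at depth 0
  del 230.70.41.85/32 (clear depth 32)
  lookup 170.192.0.107: bits 1010101011000 walk d0:H1→d1:H3→d2:-→d3:-→d4:-→d5:-→d6:-→d7:-→d8:-→d9:-→d10:-→d11:-→d12:H3→d13:- -> H3
  lookup 128.0.6.159: bits 10 walk d0:H1→d1:H3→d2:- -> H3
  add 230.70.0.0/16 -> H1 at depth 16

== LOOKUPS ==
["H2","H3","H3","H3","H3"]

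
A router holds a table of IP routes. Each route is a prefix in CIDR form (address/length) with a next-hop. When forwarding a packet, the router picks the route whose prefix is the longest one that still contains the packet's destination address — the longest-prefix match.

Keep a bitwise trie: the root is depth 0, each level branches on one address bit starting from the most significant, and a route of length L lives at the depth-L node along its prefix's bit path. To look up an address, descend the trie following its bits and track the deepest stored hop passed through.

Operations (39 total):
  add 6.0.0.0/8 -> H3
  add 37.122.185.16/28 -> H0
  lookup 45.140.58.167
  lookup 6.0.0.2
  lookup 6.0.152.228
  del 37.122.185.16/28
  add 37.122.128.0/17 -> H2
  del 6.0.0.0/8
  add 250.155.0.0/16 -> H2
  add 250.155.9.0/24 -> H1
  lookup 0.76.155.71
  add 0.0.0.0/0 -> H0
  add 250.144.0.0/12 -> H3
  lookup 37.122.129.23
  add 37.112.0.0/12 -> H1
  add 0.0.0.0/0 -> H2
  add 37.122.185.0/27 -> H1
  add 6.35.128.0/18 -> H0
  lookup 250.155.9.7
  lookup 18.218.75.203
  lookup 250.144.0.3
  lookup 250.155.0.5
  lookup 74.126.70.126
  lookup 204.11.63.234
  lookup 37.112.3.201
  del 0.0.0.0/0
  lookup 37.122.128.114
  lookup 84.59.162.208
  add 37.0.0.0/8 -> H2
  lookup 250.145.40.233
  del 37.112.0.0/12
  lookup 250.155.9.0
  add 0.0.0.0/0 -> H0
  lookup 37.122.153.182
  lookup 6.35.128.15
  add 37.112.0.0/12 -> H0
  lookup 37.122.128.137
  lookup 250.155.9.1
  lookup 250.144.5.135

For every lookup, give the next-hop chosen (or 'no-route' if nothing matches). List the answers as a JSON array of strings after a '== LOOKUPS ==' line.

Apply in order:
  + 6.0.0.0/8 (H3) depth=8
  + 37.122.185.16/28 (H0) depth=28
  ? 45.140.58.167  path d0:-→d1:-→d2:-→d3:-→d4:-  best=no-route
  ? 6.0.0.2  path d0:-→d1:-→d2:-→d3:-→d4:-→d5:-→d6:-→d7:-→d8:H3  best=H3
  ? 6.0.152.228  path d0:-→d1:-→d2:-→d3:-→d4:-→d5:-→d6:-→d7:-→d8:H3  best=H3
  - 37.122.185.16/28 clear@28
  + 37.122.128.0/17 (H2) depth=17
  - 6.0.0.0/8 clear@8
  + 250.155.0.0/16 (H2) depth=16
  + 250.155.9.0/24 (H1) depth=24
  ? 0.76.155.71  path d0:-→d1:-→d2:-→d3:-→d4:-→d5:-  best=no-route
  + 0.0.0.0/0 (H0) depth=0
  + 250.144.0.0/12 (H3) depth=12
  ? 37.122.129.23  path d0:H0→d1:-→d2:-→d3:-→d4:-→d5:-→d6:-→d7:-→d8:-→d9:-→d10:-→d11:-→d12:-→d13:-→d14:-→d15:-→d16:-→d17:H2→d18:-  best=H2
  + 37.112.0.0/12 (H1) depth=12
  + 0.0.0.0/0 (H2) depth=0
  + 37.122.185.0/27 (H1) depth=27
  + 6.35.128.0/18 (H0) depth=18
  ? 250.155.9.7  path d0:H2→d1:-→d2:-→d3:-→d4:-→d5:-→d6:-→d7:-→d8:-→d9:-→d10:-→d11:-→d12:H3→d13:-→d14:-→d15:-→d16:H2→d17:-→d18:-→d19:-→d20:-→d21:-→d22:-→d23:-→d24:H1  best=H1
  ? 18.218.75.203  path d0:H2→d1:-→d2:-→d3:-  best=H2
  ? 250.144.0.3  path d0:H2→d1:-→d2:-→d3:-→d4:-→d5:-→d6:-→d7:-→d8:-→d9:-→d10:-→d11:-→d12:H3  best=H3
  ? 250.155.0.5  path d0:H2→d1:-→d2:-→d3:-→d4:-→d5:-→d6:-→d7:-→d8:-→d9:-→d10:-→d11:-→d12:H3→d13:-→d14:-→d15:-→d16:H2→d17:-→d18:-→d19:-→d20:-  best=H2
  ? 74.126.70.126  path d0:H2→d1:-  best=H2
  ? 204.11.63.234  path d0:H2→d1:-→d2:-  best=H2
  ? 37.112.3.201  path d0:H2→d1:-→d2:-→d3:-→d4:-→d5:-→d6:-→d7:-→d8:-→d9:-→d10:-→d11:-→d12:H1  best=H1
  - 0.0.0.0/0 clear@0
  ? 37.122.128.114  path d0:-→d1:-→d2:-→d3:-→d4:-→d5:-→d6:-→d7:-→d8:-→d9:-→d10:-→d11:-→d12:H1→d13:-→d14:-→d15:-→d16:-→d17:H2→d18:-  best=H2
  ? 84.59.162.208  path d0:-→d1:-  best=no-route
  + 37.0.0.0/8 (H2) depth=8
  ? 250.145.40.233  path d0:-→d1:-→d2:-→d3:-→d4:-→d5:-→d6:-→d7:-→d8:-→d9:-→d10:-→d11:-→d12:H3  best=H3
  - 37.112.0.0/12 clear@12
  ? 250.155.9.0  path d0:-→d1:-→d2:-→d3:-→d4:-→d5:-→d6:-→d7:-→d8:-→d9:-→d10:-→d11:-→d12:H3→d13:-→d14:-→d15:-→d16:H2→d17:-→d18:-→d19:-→d20:-→d21:-→d22:-→d23:-→d24:H1  best=H1
  + 0.0.0.0/0 (H0) depth=0
  ? 37.122.153.182  path d0:H0→d1:-→d2:-→d3:-→d4:-→d5:-→d6:-→d7:-→d8:H2→d9:-→d10:-→d11:-→d12:-→d13:-→d14:-→d15:-→d16:-→d17:H2→d18:-  best=H2
  ? 6.35.128.15  path d0:H0→d1:-→d2:-→d3:-→d4:-→d5:-→d6:-→d7:-→d8:-→d9:-→d10:-→d11:-→d12:-→d13:-→d14:-→d15:-→d16:-→d17:-→d18:H0  best=H0
  + 37.112.0.0/12 (H0) depth=12
  ? 37.122.128.137  path d0:H0→d1:-→d2:-→d3:-→d4:-→d5:-→d6:-→d7:-→d8:H2→d9:-→d10:-→d11:-→d12:H0→d13:-→d14:-→d15:-→d16:-→d17:H2→d18:-  best=H2
  ? 250.155.9.1  path d0:H0→d1:-→d2:-→d3:-→d4:-→d5:-→d6:-→d7:-→d8:-→d9:-→d10:-→d11:-→d12:H3→d13:-→d14:-→d15:-→d16:H2→d17:-→d18:-→d19:-→d20:-→d21:-→d22:-→d23:-→d24:H1  best=H1
  ? 250.144.5.135  path d0:H0→d1:-→d2:-→d3:-→d4:-→d5:-→d6:-→d7:-→d8:-→d9:-→d10:-→d11:-→d12:H3  best=H3

== LOOKUPS ==
["no-route","H3","H3","no-route","H2","H1","H2","H3","H2","H2","H2","H1","H2","no-route","H3","H1","H2","H0","H2","H1","H3"]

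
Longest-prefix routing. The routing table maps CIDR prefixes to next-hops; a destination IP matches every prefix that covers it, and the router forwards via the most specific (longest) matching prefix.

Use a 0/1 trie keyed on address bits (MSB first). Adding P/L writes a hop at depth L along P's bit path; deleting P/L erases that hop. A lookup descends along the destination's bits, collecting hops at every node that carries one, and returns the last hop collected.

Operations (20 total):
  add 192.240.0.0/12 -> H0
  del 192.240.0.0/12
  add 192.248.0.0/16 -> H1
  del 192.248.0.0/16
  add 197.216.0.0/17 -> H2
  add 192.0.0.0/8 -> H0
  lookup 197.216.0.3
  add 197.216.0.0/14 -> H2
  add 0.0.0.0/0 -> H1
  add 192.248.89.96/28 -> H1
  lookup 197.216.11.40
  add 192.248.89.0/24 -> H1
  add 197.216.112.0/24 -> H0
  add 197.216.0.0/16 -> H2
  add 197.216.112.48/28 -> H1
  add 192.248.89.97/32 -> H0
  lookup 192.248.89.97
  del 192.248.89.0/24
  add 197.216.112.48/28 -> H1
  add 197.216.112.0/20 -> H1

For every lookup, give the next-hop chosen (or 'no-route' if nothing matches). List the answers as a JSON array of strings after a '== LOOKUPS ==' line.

Trace:
  + 192.240.0.0/12 (H0) depth=12
  - 192.240.0.0/12 clear@12
  + 192.248.0.0/16 (H1) depth=16
  - 192.248.0.0/16 clear@16
  + 197.216.0.0/17 (H2) depth=17
  + 192.0.0.0/8 (H0) depth=8
  Q 197.216.0.3: descend 11000101110110000 ; hops seen [H2] ; pick H2
  + 197.216.0.0/14 (H2) depth=14
  + 0.0.0.0/0 (H1) depth=0
  + 192.248.89.96/28 (H1) depth=28
  Q 197.216.11.40: descend 11000101110110000 ; hops seen [H1,H2,H2] ; pick H2
  + 192.248.89.0/24 (H1) depth=24
  + 197.216.112.0/24 (H0) depth=24
  + 197.216.0.0/16 (H2) depth=16
  + 197.216.112.48/28 (H1) depth=28
  + 192.248.89.97/32 (H0) depth=32
  Q 192.248.89.97: descend 11000000111110000101100101100001 ; hops seen [H1,H0,H1,H1,H0] ; pick H0
  - 192.248.89.0/24 clear@24
  + 197.216.112.48/28 (H1) depth=28
  + 197.216.112.0/20 (H1) depth=20

== LOOKUPS ==
["H2","H2","H0"]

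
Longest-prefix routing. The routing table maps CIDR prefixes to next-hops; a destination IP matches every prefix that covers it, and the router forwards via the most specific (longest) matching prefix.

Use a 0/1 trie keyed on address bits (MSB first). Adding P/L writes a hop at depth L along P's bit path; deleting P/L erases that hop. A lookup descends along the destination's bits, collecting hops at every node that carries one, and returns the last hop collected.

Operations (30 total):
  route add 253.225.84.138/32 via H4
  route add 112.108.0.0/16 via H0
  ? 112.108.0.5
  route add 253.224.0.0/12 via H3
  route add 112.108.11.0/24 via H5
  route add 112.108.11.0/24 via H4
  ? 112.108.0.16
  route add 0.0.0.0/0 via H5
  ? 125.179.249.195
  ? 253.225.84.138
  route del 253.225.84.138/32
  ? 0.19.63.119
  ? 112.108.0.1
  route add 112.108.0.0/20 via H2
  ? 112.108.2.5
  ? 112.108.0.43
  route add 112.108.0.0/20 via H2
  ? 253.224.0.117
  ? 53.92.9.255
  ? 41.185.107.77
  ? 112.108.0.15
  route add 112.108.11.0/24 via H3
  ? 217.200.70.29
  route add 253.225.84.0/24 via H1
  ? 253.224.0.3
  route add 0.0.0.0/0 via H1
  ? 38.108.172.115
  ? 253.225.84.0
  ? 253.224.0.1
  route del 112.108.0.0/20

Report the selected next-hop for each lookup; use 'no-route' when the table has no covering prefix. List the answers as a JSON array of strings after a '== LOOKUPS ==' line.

Apply in order:
  add 253.225.84.138/32 -> H4 at depth 32
  add 112.108.0.0/16 -> H0 at depth 16
  Q 112.108.0.5: descend 0111000001101100 ; hops seen [H0] ; pick H0
  add 253.224.0.0/12 -> H3 at depth 12
  add 112.108.11.0/24 -> H5 at depth 24
  add 112.108.11.0/24 -> H4 at depth 24
  Q 112.108.0.16: descend 01110000011011000000 ; hops seen [H0] ; pick H0
  add 0.0.0.0/0 -> H5 at depth 0
  Q 125.179.249.195: descend 0111 ; hops seen [H5] ; pick H5
  Q 253.225.84.138: descend 11111101111000010101010010001010 ; hops seen [H5,H3,H4] ; pick H4
  del 253.225.84.138/32 (clear depth 32)
  Q 0.19.63.119: descend 0 ; hops seen [H5] ; pick H5
  Q 112.108.0.1: descend 01110000011011000000 ; hops seen [H5,H0] ; pick H0
  add 112.108.0.0/20 -> H2 at depth 20
  Q 112.108.2.5: descend 01110000011011000000 ; hops seen [H5,H0,H2] ; pick H2
  Q 112.108.0.43: descend 01110000011011000000 ; hops seen [H5,H0,H2] ; pick H2
  add 112.108.0.0/20 -> H2 at depth 20
  Q 253.224.0.117: descend 111111011110000 ; hops seen [H5,H3] ; pick H3
  Q 53.92.9.255: descend 0 ; hops seen [H5] ; pick H5
  Q 41.185.107.77: descend 0 ; hops seen [H5] ; pick H5
  Q 112.108.0.15: descend 01110000011011000000 ; hops seen [H5,H0,H2] ; pick H2
  add 112.108.11.0/24 -> H3 at depth 24
  Q 217.200.70.29: descend 11 ; hops seen [H5] ; pick H5
  add 253.225.84.0/24 -> H1 at depth 24
  Q 253.224.0.3: descend 111111011110000 ; hops seen [H5,H3] ; pick H3
  add 0.0.0.0/0 -> H1 at depth 0
  Q 38.108.172.115: descend 0 ; hops seen [H1] ; pick H1
  Q 253.225.84.0: descend 111111011110000101010100 ; hops seen [H1,H3,H1] ; pick H1
  Q 253.224.0.1: descend 111111011110000 ; hops seen [H1,H3] ; pick H3
  del 112.108.0.0/20 (clear depth 20)

== LOOKUPS ==
["H0","H0","H5","H4","H5","H0","H2","H2","H3","H5","H5","H2","H5","H3","H1","H1","H3"]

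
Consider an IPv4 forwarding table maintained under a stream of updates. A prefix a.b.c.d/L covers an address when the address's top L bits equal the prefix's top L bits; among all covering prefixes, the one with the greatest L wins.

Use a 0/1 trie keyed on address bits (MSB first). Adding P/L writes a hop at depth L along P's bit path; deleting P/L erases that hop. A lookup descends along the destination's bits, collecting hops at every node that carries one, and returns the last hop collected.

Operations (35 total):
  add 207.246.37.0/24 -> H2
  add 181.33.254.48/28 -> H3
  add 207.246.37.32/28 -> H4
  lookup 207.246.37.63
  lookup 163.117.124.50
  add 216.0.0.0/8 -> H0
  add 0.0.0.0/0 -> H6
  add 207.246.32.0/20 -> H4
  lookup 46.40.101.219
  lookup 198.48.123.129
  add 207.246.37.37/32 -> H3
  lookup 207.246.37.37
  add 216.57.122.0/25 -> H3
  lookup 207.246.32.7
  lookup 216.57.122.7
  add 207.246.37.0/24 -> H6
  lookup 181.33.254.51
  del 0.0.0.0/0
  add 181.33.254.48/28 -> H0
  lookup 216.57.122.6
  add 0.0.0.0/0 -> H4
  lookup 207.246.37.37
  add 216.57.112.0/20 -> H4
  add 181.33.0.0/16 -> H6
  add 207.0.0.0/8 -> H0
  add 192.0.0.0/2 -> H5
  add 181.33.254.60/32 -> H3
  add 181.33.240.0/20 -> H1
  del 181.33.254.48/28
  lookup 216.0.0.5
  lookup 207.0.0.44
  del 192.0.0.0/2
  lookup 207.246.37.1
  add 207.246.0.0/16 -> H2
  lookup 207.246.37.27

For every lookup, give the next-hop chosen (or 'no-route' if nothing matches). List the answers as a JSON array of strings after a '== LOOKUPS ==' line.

Trace:
  add 207.246.37.0/24 -> H2 at depth 24
  add 181.33.254.48/28 -> H3 at depth 28
  add 207.246.37.32/28 -> H4 at depth 28
  Q 207.246.37.63: descend 110011111111011000100101001 ; hops seen [H2] ; pick H2
  Q 163.117.124.50: descend 101 ; hops seen [∅] ; pick no-route
  add 216.0.0.0/8 -> H0 at depth 8
  add 0.0.0.0/0 -> H6 at depth 0
  add 207.246.32.0/20 -> H4 at depth 20
  Q 46.40.101.219: descend ε ; hops seen [H6] ; pick H6
  Q 198.48.123.129: descend 1100 ; hops seen [H6] ; pick H6
  add 207.246.37.37/32 -> H3 at depth 32
  Q 207.246.37.37: descend 11001111111101100010010100100101 ; hops seen [H6,H4,H2,H4,H3] ; pick H3
  add 216.57.122.0/25 -> H3 at depth 25
  Q 207.246.32.7: descend 110011111111011000100 ; hops seen [H6,H4] ; pick H4
  Q 216.57.122.7: descend 1101100000111001011110100 ; hops seen [H6,H0,H3] ; pick H3
  add 207.246.37.0/24 -> H6 at depth 24
  Q 181.33.254.51: descend 1011010100100001111111100011 ; hops seen [H6,H3] ; pick H3
  del 0.0.0.0/0 (clear depth 0)
  add 181.33.254.48/28 -> H0 at depth 28
  Q 216.57.122.6: descend 1101100000111001011110100 ; hops seen [H0,H3] ; pick H3
  add 0.0.0.0/0 -> H4 at depth 0
  Q 207.246.37.37: descend 11001111111101100010010100100101 ; hops seen [H4,H4,H6,H4,H3] ; pick H3
  add 216.57.112.0/20 -> H4 at depth 20
  add 181.33.0.0/16 -> H6 at depth 16
  add 207.0.0.0/8 -> H0 at depth 8
  add 192.0.0.0/2 -> H5 at depth 2
  add 181.33.254.60/32 -> H3 at depth 32
  add 181.33.240.0/20 -> H1 at depth 20
  del 181.33.254.48/28 (clear depth 28)
  Q 216.0.0.5: descend 1101100000 ; hops seen [H4,H5,H0] ; pick H0
  Q 207.0.0.44: descend 11001111 ; hops seen [H4,H5,H0] ; pick H0
  del 192.0.0.0/2 (clear depth 2)
  Q 207.246.37.1: descend 11001111111101100010010100 ; hops seen [H4,H0,H4,H6] ; pick H6
  add 207.246.0.0/16 -> H2 at depth 16
  Q 207.246.37.27: descend 11001111111101100010010100 ; hops seen [H4,H0,H2,H4,H6] ; pick H6

== LOOKUPS ==
["H2","no-route","H6","H6","H3","H4","H3","H3","H3","H3","H0","H0","H6","H6"]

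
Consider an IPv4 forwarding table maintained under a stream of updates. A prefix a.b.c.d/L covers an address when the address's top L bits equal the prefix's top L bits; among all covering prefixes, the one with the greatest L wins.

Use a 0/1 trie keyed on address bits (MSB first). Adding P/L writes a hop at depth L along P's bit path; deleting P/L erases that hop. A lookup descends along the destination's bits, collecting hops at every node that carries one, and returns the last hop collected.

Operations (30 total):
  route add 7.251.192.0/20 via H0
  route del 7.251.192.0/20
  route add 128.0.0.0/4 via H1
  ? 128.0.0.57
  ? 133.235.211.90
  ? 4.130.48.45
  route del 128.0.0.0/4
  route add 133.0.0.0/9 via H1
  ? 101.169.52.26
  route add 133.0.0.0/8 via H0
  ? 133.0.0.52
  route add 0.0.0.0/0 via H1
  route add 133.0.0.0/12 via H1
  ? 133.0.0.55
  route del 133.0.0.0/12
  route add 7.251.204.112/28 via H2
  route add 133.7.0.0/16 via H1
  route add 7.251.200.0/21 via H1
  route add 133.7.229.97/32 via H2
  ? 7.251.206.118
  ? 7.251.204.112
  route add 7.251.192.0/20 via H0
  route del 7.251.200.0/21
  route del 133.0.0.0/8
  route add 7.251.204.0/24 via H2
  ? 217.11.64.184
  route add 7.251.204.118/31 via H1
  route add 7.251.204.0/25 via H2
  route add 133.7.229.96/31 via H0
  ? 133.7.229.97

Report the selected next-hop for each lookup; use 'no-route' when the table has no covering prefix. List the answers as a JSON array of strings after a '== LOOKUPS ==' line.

Apply in order:
  + 7.251.192.0/20 (H0) depth=20
  del 7.251.192.0/20 (clear depth 20)
  + 128.0.0.0/4 (H1) depth=4
  ? 128.0.0.57  path d0:-→d1:-→d2:-→d3:-→d4:H1  best=H1
  ? 133.235.211.90  path d0:-→d1:-→d2:-→d3:-→d4:H1  best=H1
  ? 4.130.48.45  path d0:-→d1:-→d2:-→d3:-→d4:-→d5:-→d6:-  best=no-route
  del 128.0.0.0/4 (clear depth 4)
  + 133.0.0.0/9 (H1) depth=9
  ? 101.169.52.26  path d0:-→d1:-  best=no-route
  + 133.0.0.0/8 (H0) depth=8
  ? 133.0.0.52  path d0:-→d1:-→d2:-→d3:-→d4:-→d5:-→d6:-→d7:-→d8:H0→d9:H1  best=H1
  + 0.0.0.0/0 (H1) depth=0
  + 133.0.0.0/12 (H1) depth=12
  ? 133.0.0.55  path d0:H1→d1:-→d2:-→d3:-→d4:-→d5:-→d6:-→d7:-→d8:H0→d9:H1→d10:-→d11:-→d12:H1  best=H1
  del 133.0.0.0/12 (clear depth 12)
  + 7.251.204.112/28 (H2) depth=28
  + 133.7.0.0/16 (H1) depth=16
  + 7.251.200.0/21 (H1) depth=21
  + 133.7.229.97/32 (H2) depth=32
  ? 7.251.206.118  path d0:H1→d1:-→d2:-→d3:-→d4:-→d5:-→d6:-→d7:-→d8:-→d9:-→d10:-→d11:-→d12:-→d13:-→d14:-→d15:-→d16:-→d17:-→d18:-→d19:-→d20:-→d21:H1→d22:-  best=H1
  ? 7.251.204.112  path d0:H1→d1:-→d2:-→d3:-→d4:-→d5:-→d6:-→d7:-→d8:-→d9:-→d10:-→d11:-→d12:-→d13:-→d14:-→d15:-→d16:-→d17:-→d18:-→d19:-→d20:-→d21:H1→d22:-→d23:-→d24:-→d25:-→d26:-→d27:-→d28:H2  best=H2
  + 7.251.192.0/20 (H0) depth=20
  del 7.251.200.0/21 (clear depth 21)
  del 133.0.0.0/8 (clear depth 8)
  + 7.251.204.0/24 (H2) depth=24
  ? 217.11.64.184  path d0:H1→d1:-  best=H1
  + 7.251.204.118/31 (H1) depth=31
  + 7.251.204.0/25 (H2) depth=25
  + 133.7.229.96/31 (H0) depth=31
  ? 133.7.229.97  path d0:H1→d1:-→d2:-→d3:-→d4:-→d5:-→d6:-→d7:-→d8:-→d9:H1→d10:-→d11:-→d12:-→d13:-→d14:-→d15:-→d16:H1→d17:-→d18:-→d19:-→d20:-→d21:-→d22:-→d23:-→d24:-→d25:-→d26:-→d27:-→d28:-→d29:-→d30:-→d31:H0→d32:H2  best=H2

== LOOKUPS ==
["H1","H1","no-route","no-route","H1","H1","H1","H2","H1","H2"]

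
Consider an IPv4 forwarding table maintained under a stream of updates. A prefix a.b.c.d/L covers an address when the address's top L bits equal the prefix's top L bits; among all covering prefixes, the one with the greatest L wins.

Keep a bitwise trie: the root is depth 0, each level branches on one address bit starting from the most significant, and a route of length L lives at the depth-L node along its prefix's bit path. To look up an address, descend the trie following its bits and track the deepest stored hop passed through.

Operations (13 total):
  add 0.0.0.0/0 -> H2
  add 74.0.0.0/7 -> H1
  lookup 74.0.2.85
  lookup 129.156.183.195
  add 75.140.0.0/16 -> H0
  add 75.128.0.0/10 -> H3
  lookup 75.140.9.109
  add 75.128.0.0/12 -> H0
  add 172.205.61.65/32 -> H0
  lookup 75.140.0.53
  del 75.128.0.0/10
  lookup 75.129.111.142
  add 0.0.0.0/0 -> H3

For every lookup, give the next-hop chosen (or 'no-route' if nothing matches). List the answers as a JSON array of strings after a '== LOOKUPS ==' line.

Process each operation:
  add 0.0.0.0/0 -> H2 at depth 0
  add 74.0.0.0/7 -> H1 at depth 7
  ? 74.0.2.85  path d0:H2→d1:-→d2:-→d3:-→d4:-→d5:-→d6:-→d7:H1  best=H1
  ? 129.156.183.195  path d0:H2  best=H2
  add 75.140.0.0/16 -> H0 at depth 16
  add 75.128.0.0/10 -> H3 at depth 10
  ? 75.140.9.109  path d0:H2→d1:-→d2:-→d3:-→d4:-→d5:-→d6:-→d7:H1→d8:-→d9:-→d10:H3→d11:-→d12:-→d13:-→d14:-→d15:-→d16:H0  best=H0
  add 75.128.0.0/12 -> H0 at depth 12
  add 172.205.61.65/32 -> H0 at depth 32
  ? 75.140.0.53  path d0:H2→d1:-→d2:-→d3:-→d4:-→d5:-→d6:-→d7:H1→d8:-→d9:-→d10:H3→d11:-→d12:H0→d13:-→d14:-→d15:-→d16:H0  best=H0
  - 75.128.0.0/10 clear@10
  ? 75.129.111.142  path d0:H2→d1:-→d2:-→d3:-→d4:-→d5:-→d6:-→d7:H1→d8:-→d9:-→d10:-→d11:-→d12:H0  best=H0
  add 0.0.0.0/0 -> H3 at depth 0

== LOOKUPS ==
["H1","H2","H0","H0","H0"]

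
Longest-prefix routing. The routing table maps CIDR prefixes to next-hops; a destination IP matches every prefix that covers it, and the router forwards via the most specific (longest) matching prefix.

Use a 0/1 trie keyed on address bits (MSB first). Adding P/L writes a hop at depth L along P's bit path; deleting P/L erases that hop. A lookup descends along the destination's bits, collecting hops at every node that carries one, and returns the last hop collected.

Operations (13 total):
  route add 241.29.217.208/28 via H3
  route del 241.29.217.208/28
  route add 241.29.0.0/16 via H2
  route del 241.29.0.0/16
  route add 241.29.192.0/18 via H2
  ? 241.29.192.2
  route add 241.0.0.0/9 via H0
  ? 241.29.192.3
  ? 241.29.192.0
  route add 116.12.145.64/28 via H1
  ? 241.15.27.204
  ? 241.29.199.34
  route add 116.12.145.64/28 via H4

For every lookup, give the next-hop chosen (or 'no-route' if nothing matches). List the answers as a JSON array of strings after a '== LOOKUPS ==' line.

Apply in order:
  add 241.29.217.208/28 -> H3 at depth 28
  - 241.29.217.208/28 clear@28
  add 241.29.0.0/16 -> H2 at depth 16
  - 241.29.0.0/16 clear@16
  add 241.29.192.0/18 -> H2 at depth 18
  ? 241.29.192.2  path d0:-→d1:-→d2:-→d3:-→d4:-→d5:-→d6:-→d7:-→d8:-→d9:-→d10:-→d11:-→d12:-→d13:-→d14:-→d15:-→d16:-→d17:-→d18:H2→d19:-  best=H2
  add 241.0.0.0/9 -> H0 at depth 9
  ? 241.29.192.3  path d0:-→d1:-→d2:-→d3:-→d4:-→d5:-→d6:-→d7:-→d8:-→d9:H0→d10:-→d11:-→d12:-→d13:-→d14:-→d15:-→d16:-→d17:-→d18:H2→d19:-  best=H2
  ? 241.29.192.0  path d0:-→d1:-→d2:-→d3:-→d4:-→d5:-→d6:-→d7:-→d8:-→d9:H0→d10:-→d11:-→d12:-→d13:-→d14:-→d15:-→d16:-→d17:-→d18:H2→d19:-  best=H2
  add 116.12.145.64/28 -> H1 at depth 28
  ? 241.15.27.204  path d0:-→d1:-→d2:-→d3:-→d4:-→d5:-→d6:-→d7:-→d8:-→d9:H0→d10:-→d11:-  best=H0
  ? 241.29.199.34  path d0:-→d1:-→d2:-→d3:-→d4:-→d5:-→d6:-→d7:-→d8:-→d9:H0→d10:-→d11:-→d12:-→d13:-→d14:-→d15:-→d16:-→d17:-→d18:H2→d19:-  best=H2
  add 116.12.145.64/28 -> H4 at depth 28

== LOOKUPS ==
["H2","H2","H2","H0","H2"]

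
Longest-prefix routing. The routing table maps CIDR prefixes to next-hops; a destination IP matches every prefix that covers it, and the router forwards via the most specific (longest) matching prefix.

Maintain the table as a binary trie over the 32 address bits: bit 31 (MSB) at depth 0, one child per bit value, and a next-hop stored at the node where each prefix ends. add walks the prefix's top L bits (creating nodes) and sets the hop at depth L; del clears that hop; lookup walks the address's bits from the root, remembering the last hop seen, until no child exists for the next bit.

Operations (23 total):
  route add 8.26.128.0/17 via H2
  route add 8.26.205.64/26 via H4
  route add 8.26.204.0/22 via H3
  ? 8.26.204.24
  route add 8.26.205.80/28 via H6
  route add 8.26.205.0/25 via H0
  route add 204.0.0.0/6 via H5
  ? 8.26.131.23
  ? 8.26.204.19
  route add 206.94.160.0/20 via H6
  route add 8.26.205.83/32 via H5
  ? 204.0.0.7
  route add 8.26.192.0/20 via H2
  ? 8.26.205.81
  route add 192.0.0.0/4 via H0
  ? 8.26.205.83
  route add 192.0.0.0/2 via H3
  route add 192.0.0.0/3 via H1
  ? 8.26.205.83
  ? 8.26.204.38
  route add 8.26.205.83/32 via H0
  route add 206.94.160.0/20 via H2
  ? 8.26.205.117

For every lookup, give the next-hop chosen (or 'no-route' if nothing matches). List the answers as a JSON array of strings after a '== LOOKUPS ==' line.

Trace:
  + 8.26.128.0/17 (H2) depth=17
  + 8.26.205.64/26 (H4) depth=26
  + 8.26.204.0/22 (H3) depth=22
  Q 8.26.204.24: descend 00001000000110101100110 ; hops seen [H2,H3] ; pick H3
  + 8.26.205.80/28 (H6) depth=28
  + 8.26.205.0/25 (H0) depth=25
  + 204.0.0.0/6 (H5) depth=6
  Q 8.26.131.23: descend 00001000000110101 ; hops seen [H2] ; pick H2
  Q 8.26.204.19: descend 00001000000110101100110 ; hops seen [H2,H3] ; pick H3
  + 206.94.160.0/20 (H6) depth=20
  + 8.26.205.83/32 (H5) depth=32
  Q 204.0.0.7: descend 110011 ; hops seen [H5] ; pick H5
  + 8.26.192.0/20 (H2) depth=20
  Q 8.26.205.81: descend 000010000001101011001101010100 ; hops seen [H2,H2,H3,H0,H4,H6] ; pick H6
  + 192.0.0.0/4 (H0) depth=4
  Q 8.26.205.83: descend 00001000000110101100110101010011 ; hops seen [H2,H2,H3,H0,H4,H6,H5] ; pick H5
  + 192.0.0.0/2 (H3) depth=2
  + 192.0.0.0/3 (H1) depth=3
  Q 8.26.205.83: descend 00001000000110101100110101010011 ; hops seen [H2,H2,H3,H0,H4,H6,H5] ; pick H5
  Q 8.26.204.38: descend 00001000000110101100110 ; hops seen [H2,H2,H3] ; pick H3
  + 8.26.205.83/32 (H0) depth=32
  + 206.94.160.0/20 (H2) depth=20
  Q 8.26.205.117: descend 00001000000110101100110101 ; hops seen [H2,H2,H3,H0,H4] ; pick H4

== LOOKUPS ==
["H3","H2","H3","H5","H6","H5","H5","H3","H4"]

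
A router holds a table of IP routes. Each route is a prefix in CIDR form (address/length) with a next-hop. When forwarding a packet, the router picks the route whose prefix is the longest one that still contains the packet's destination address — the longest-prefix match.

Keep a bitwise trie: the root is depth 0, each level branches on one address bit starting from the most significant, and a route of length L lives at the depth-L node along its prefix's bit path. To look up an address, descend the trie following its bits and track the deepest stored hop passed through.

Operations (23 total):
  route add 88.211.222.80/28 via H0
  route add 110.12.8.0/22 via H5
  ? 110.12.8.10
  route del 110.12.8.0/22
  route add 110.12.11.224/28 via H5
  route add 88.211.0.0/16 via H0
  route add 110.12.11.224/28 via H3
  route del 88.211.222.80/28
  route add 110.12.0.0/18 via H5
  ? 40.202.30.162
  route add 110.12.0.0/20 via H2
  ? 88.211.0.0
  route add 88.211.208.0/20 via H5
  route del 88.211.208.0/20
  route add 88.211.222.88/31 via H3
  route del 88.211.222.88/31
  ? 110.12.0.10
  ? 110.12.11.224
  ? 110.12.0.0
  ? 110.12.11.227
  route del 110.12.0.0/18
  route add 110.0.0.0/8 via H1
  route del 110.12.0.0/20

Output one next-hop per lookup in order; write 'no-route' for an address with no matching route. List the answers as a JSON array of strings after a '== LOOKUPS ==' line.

Process each operation:
  + 88.211.222.80/28 (H0) depth=28
  + 110.12.8.0/22 (H5) depth=22
  ? 110.12.8.10  path d0:-→d1:-→d2:-→d3:-→d4:-→d5:-→d6:-→d7:-→d8:-→d9:-→d10:-→d11:-→d12:-→d13:-→d14:-→d15:-→d16:-→d17:-→d18:-→d19:-→d20:-→d21:-→d22:H5  best=H5
  del 110.12.8.0/22 (clear depth 22)
  + 110.12.11.224/28 (H5) depth=28
  + 88.211.0.0/16 (H0) depth=16
  + 110.12.11.224/28 (H3) depth=28
  del 88.211.222.80/28 (clear depth 28)
  + 110.12.0.0/18 (H5) depth=18
  ? 40.202.30.162  path d0:-→d1:-  best=no-route
  + 110.12.0.0/20 (H2) depth=20
  ? 88.211.0.0  path d0:-→d1:-→d2:-→d3:-→d4:-→d5:-→d6:-→d7:-→d8:-→d9:-→d10:-→d11:-→d12:-→d13:-→d14:-→d15:-→d16:H0  best=H0
  + 88.211.208.0/20 (H5) depth=20
  del 88.211.208.0/20 (clear depth 20)
  + 88.211.222.88/31 (H3) depth=31
  del 88.211.222.88/31 (clear depth 31)
  ? 110.12.0.10  path d0:-→d1:-→d2:-→d3:-→d4:-→d5:-→d6:-→d7:-→d8:-→d9:-→d10:-→d11:-→d12:-→d13:-→d14:-→d15:-→d16:-→d17:-→d18:H5→d19:-→d20:H2  best=H2
  ? 110.12.11.224  path d0:-→d1:-→d2:-→d3:-→d4:-→d5:-→d6:-→d7:-→d8:-→d9:-→d10:-→d11:-→d12:-→d13:-→d14:-→d15:-→d16:-→d17:-→d18:H5→d19:-→d20:H2→d21:-→d22:-→d23:-→d24:-→d25:-→d26:-→d27:-→d28:H3  best=H3
  ? 110.12.0.0  path d0:-→d1:-→d2:-→d3:-→d4:-→d5:-→d6:-→d7:-→d8:-→d9:-→d10:-→d11:-→d12:-→d13:-→d14:-→d15:-→d16:-→d17:-→d18:H5→d19:-→d20:H2  best=H2
  ? 110.12.11.227  path d0:-→d1:-→d2:-→d3:-→d4:-→d5:-→d6:-→d7:-→d8:-→d9:-→d10:-→d11:-→d12:-→d13:-→d14:-→d15:-→d16:-→d17:-→d18:H5→d19:-→d20:H2→d21:-→d22:-→d23:-→d24:-→d25:-→d26:-→d27:-→d28:H3  best=H3
  del 110.12.0.0/18 (clear depth 18)
  + 110.0.0.0/8 (H1) depth=8
  del 110.12.0.0/20 (clear depth 20)

== LOOKUPS ==
["H5","no-route","H0","H2","H3","H2","H3"]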